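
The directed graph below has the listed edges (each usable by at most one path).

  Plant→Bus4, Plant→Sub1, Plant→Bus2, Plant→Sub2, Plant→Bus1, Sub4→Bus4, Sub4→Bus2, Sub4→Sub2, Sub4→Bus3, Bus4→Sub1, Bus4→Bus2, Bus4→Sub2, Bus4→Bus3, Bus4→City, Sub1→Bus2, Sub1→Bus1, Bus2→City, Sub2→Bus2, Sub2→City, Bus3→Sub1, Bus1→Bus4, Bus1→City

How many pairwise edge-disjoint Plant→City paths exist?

4

Assign every edge capacity 1; by Menger, the answer equals the max flow.
Path Plant→Bus4→City (+1); total 1.
Path Plant→Bus2→City (+1); total 2.
Path Plant→Sub2→City (+1); total 3.
Path Plant→Bus1→City (+1); total 4.
No residual Plant→City path; max flow = 4.
Certifying cut of size 4: {Bus1→City, Bus2→City, Bus4→City, Sub2→City}.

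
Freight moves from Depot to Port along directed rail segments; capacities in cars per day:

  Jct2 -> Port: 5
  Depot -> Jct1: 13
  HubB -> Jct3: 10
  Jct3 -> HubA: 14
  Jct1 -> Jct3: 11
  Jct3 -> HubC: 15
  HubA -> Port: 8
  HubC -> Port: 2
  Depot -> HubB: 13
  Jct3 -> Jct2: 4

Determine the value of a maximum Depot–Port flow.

Augment Depot→Jct1→Jct3→HubA→Port: bottleneck 8, flow now 8.
Augment Depot→Jct1→Jct3→Jct2→Port: bottleneck 3, flow now 11.
Augment Depot→HubB→Jct3→Jct2→Port: bottleneck 1, flow now 12.
Augment Depot→HubB→Jct3→HubC→Port: bottleneck 2, flow now 14.
No augmenting path remains; maximum flow = 14.
In the residual graph, reachable from Depot: {Depot, Jct1, HubB, Jct3, HubA, HubC}.
Min-cut edges: Jct3→Jct2 (4), HubA→Port (8), HubC→Port (2); capacity 4 + 8 + 2 = 14.
This cut is saturated, so no flow can exceed 14.

14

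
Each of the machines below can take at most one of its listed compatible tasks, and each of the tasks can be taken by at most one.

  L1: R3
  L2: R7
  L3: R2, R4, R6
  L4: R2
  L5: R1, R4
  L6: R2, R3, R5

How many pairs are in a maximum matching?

6

Unit-capacity flow: source→left, listed edges, right→sink; max matching = max flow.
Augmenting path L1→R3 (+1); matched 1.
Augmenting path L2→R7 (+1); matched 2.
Augmenting path L3→R2 (+1); matched 3.
Augmenting path L5→R1 (+1); matched 4.
Augmenting path L6→R5 (+1); matched 5.
Augmenting path L4→R2→L3→R4 (+1); matched 6.
No augmenting path remains; maximum matching = 6.
König certificate: {L1, L2, L3, L4, L5, L6} is a vertex cover of size 6 (every listed pair touches it), so no matching can be larger.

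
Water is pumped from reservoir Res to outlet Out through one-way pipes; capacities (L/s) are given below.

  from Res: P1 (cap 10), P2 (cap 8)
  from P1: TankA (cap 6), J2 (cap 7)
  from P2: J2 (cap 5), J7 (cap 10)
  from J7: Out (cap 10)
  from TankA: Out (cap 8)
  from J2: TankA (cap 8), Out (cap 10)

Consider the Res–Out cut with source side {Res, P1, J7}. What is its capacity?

31

Edges leaving {Res, P1, J7}: Res→P2 (8), P1→TankA (6), P1→J2 (7), J7→Out (10).
Cut capacity = 8 + 6 + 7 + 10 = 31.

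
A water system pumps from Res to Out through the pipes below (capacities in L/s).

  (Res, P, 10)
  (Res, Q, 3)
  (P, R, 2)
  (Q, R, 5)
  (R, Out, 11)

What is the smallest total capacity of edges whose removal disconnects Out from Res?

5

Augment Res→P→R→Out: bottleneck 2, flow now 2.
Augment Res→Q→R→Out: bottleneck 3, flow now 5.
No augmenting path remains; maximum flow = 5.
By max-flow min-cut, the minimum cut capacity equals the max flow.
In the residual graph, reachable from Res: {Res, P}.
Min-cut edges: Res→Q (3), P→R (2); capacity 3 + 2 = 5.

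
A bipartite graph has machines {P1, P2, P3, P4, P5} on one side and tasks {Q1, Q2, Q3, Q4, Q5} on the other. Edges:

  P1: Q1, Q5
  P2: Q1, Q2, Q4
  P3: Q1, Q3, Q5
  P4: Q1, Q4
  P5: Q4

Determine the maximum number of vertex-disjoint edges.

5

Unit-capacity flow: source→left, listed edges, right→sink; max matching = max flow.
Augmenting path P1→Q1 (+1); matched 1.
Augmenting path P2→Q2 (+1); matched 2.
Augmenting path P3→Q3 (+1); matched 3.
Augmenting path P4→Q4 (+1); matched 4.
Augmenting path P5→Q4→P4→Q1→P1→Q5 (+1); matched 5.
No augmenting path remains; maximum matching = 5.
König certificate: {P1, P2, P3, P4, P5} is a vertex cover of size 5 (every listed pair touches it), so no matching can be larger.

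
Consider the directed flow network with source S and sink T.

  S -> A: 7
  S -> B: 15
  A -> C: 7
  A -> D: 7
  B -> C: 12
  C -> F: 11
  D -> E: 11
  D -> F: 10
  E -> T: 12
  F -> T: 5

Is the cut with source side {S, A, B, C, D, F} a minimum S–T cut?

Given cut capacity: 11 + 5 = 16.
Augment S→A→C→F→T: bottleneck 5, flow now 5.
Augment S→A→D→E→T: bottleneck 2, flow now 7.
Augment S→B→C→A→D→E→T: bottleneck 5, flow now 12. (uses reverse residual edge)
No augmenting path remains; maximum flow = 12.
In the residual graph, reachable from S: {S, B, C, F}.
Min-cut edges: S→A (7), F→T (5); capacity 7 + 5 = 12.
Cut capacity 16 exceeds the max flow 12, so it is not minimum.

No — its capacity is 16, but the minimum cut has capacity 12.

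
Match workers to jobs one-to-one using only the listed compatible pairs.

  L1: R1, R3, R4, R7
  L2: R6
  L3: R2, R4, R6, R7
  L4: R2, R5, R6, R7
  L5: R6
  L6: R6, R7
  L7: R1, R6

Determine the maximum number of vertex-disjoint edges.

6

Unit-capacity flow: source→left, listed edges, right→sink; max matching = max flow.
Augmenting path L1→R1 (+1); matched 1.
Augmenting path L2→R6 (+1); matched 2.
Augmenting path L3→R2 (+1); matched 3.
Augmenting path L4→R5 (+1); matched 4.
Augmenting path L6→R7 (+1); matched 5.
Augmenting path L7→R1→L1→R3 (+1); matched 6.
No augmenting path remains; maximum matching = 6.
König certificate: {L1, L3, L4, L6, L7, R6} is a vertex cover of size 6 (every listed pair touches it), so no matching can be larger.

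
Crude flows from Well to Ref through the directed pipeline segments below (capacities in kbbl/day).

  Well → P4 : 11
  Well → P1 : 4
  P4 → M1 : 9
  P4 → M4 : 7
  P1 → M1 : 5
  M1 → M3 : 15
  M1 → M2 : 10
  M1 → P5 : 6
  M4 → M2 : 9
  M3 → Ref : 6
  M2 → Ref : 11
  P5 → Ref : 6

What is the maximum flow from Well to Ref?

Augment Well→P4→M1→M3→Ref: bottleneck 6, flow now 6.
Augment Well→P4→M1→M2→Ref: bottleneck 3, flow now 9.
Augment Well→P4→M4→M2→Ref: bottleneck 2, flow now 11.
Augment Well→P1→M1→M2→Ref: bottleneck 4, flow now 15.
No augmenting path remains; maximum flow = 15.
In the residual graph, reachable from Well: {Well}.
Min-cut edges: Well→P4 (11), Well→P1 (4); capacity 11 + 4 = 15.
This cut is saturated, so no flow can exceed 15.

15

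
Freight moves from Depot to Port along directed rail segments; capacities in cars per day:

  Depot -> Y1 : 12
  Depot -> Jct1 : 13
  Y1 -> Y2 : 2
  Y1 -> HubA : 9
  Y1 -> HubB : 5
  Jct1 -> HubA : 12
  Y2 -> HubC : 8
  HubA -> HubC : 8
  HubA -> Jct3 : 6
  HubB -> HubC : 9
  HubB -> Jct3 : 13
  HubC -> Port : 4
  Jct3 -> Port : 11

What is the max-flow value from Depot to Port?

15

Augment Depot→Y1→Y2→HubC→Port: bottleneck 2, flow now 2.
Augment Depot→Y1→HubA→HubC→Port: bottleneck 2, flow now 4.
Augment Depot→Y1→HubA→Jct3→Port: bottleneck 6, flow now 10.
Augment Depot→Y1→HubB→Jct3→Port: bottleneck 2, flow now 12.
Augment Depot→Jct1→HubA→Y1→HubB→Jct3→Port: bottleneck 3, flow now 15. (uses reverse residual edge)
No augmenting path remains; maximum flow = 15.
In the residual graph, reachable from Depot: {Depot, Y1, Jct1, Y2, HubA, HubC}.
Min-cut edges: Y1→HubB (5), HubA→Jct3 (6), HubC→Port (4); capacity 5 + 6 + 4 = 15.
This cut is saturated, so no flow can exceed 15.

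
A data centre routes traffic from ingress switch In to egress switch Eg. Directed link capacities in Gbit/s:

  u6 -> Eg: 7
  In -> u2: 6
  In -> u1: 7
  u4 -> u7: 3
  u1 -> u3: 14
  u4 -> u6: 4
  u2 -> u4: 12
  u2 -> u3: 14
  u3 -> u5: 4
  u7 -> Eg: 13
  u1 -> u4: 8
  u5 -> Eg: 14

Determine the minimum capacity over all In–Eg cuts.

Augment In→u1→u3→u5→Eg: bottleneck 4, flow now 4.
Augment In→u1→u4→u6→Eg: bottleneck 3, flow now 7.
Augment In→u2→u4→u6→Eg: bottleneck 1, flow now 8.
Augment In→u2→u4→u7→Eg: bottleneck 3, flow now 11.
No augmenting path remains; maximum flow = 11.
By max-flow min-cut, the minimum cut capacity equals the max flow.
In the residual graph, reachable from In: {In, u1, u2, u3, u4}.
Min-cut edges: u3→u5 (4), u4→u6 (4), u4→u7 (3); capacity 4 + 4 + 3 = 11.

11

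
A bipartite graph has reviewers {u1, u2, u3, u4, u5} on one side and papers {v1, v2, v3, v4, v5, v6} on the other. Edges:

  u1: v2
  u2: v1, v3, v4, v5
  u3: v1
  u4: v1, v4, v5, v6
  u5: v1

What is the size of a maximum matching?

4

Unit-capacity flow: source→left, listed edges, right→sink; max matching = max flow.
Augmenting path u1→v2 (+1); matched 1.
Augmenting path u2→v1 (+1); matched 2.
Augmenting path u4→v4 (+1); matched 3.
Augmenting path u3→v1→u2→v3 (+1); matched 4.
No augmenting path remains; maximum matching = 4.
König certificate: {u1, u2, u4, v1} is a vertex cover of size 4 (every listed pair touches it), so no matching can be larger.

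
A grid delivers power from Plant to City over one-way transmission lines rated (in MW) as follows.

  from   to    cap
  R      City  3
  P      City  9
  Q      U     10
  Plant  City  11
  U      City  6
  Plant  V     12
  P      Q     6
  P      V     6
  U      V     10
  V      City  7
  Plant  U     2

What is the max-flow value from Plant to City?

Augment Plant→City: bottleneck 11, flow now 11.
Augment Plant→U→City: bottleneck 2, flow now 13.
Augment Plant→V→City: bottleneck 7, flow now 20.
No augmenting path remains; maximum flow = 20.
In the residual graph, reachable from Plant: {Plant, V}.
Min-cut edges: Plant→U (2), Plant→City (11), V→City (7); capacity 2 + 11 + 7 = 20.
This cut is saturated, so no flow can exceed 20.

20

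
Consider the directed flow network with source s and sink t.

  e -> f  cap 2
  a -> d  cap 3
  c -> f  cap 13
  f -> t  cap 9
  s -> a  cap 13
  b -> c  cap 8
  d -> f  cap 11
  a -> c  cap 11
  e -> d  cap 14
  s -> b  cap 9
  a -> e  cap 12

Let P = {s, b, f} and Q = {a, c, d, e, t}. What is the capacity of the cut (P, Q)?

Edges leaving {s, b, f}: s→a (13), b→c (8), f→t (9).
Cut capacity = 13 + 8 + 9 = 30.

30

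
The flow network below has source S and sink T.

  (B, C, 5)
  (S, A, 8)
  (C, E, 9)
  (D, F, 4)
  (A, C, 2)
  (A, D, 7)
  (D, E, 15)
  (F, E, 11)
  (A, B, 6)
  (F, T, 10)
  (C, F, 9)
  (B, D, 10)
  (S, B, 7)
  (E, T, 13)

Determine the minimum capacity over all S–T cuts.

15

Augment S→A→C→E→T: bottleneck 2, flow now 2.
Augment S→A→D→E→T: bottleneck 6, flow now 8.
Augment S→B→C→E→T: bottleneck 5, flow now 13.
Augment S→B→D→F→T: bottleneck 2, flow now 15.
No augmenting path remains; maximum flow = 15.
By max-flow min-cut, the minimum cut capacity equals the max flow.
In the residual graph, reachable from S: {S}.
Min-cut edges: S→A (8), S→B (7); capacity 8 + 7 = 15.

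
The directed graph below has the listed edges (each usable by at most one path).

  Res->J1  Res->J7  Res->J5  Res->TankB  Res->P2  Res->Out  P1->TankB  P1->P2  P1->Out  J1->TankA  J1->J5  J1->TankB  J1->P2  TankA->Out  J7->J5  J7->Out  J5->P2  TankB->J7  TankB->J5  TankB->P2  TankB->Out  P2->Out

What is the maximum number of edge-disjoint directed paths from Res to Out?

Assign every edge capacity 1; by Menger, the answer equals the max flow.
Path Res→Out (+1); total 1.
Path Res→J7→Out (+1); total 2.
Path Res→TankB→Out (+1); total 3.
Path Res→P2→Out (+1); total 4.
Path Res→J1→TankA→Out (+1); total 5.
No residual Res→Out path; max flow = 5.
Certifying cut of size 5: {P2→Out, Res→J1, Res→J7, Res→Out, Res→TankB}.

5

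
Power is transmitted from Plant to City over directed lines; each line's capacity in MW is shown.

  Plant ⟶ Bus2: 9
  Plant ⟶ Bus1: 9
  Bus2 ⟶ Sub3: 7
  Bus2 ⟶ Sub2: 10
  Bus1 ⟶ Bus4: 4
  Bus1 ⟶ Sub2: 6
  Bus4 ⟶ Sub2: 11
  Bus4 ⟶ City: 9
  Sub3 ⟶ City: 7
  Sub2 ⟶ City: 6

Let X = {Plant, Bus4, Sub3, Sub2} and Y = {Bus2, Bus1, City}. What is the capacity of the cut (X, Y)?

Edges leaving {Plant, Bus4, Sub3, Sub2}: Plant→Bus2 (9), Plant→Bus1 (9), Bus4→City (9), Sub3→City (7), Sub2→City (6).
Cut capacity = 9 + 9 + 9 + 7 + 6 = 40.

40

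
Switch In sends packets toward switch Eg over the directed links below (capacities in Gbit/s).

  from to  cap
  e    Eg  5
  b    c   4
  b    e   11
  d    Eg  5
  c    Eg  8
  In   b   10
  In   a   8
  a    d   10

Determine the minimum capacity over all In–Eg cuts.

Augment In→a→d→Eg: bottleneck 5, flow now 5.
Augment In→b→c→Eg: bottleneck 4, flow now 9.
Augment In→b→e→Eg: bottleneck 5, flow now 14.
No augmenting path remains; maximum flow = 14.
By max-flow min-cut, the minimum cut capacity equals the max flow.
In the residual graph, reachable from In: {In, a, b, d, e}.
Min-cut edges: b→c (4), d→Eg (5), e→Eg (5); capacity 4 + 5 + 5 = 14.

14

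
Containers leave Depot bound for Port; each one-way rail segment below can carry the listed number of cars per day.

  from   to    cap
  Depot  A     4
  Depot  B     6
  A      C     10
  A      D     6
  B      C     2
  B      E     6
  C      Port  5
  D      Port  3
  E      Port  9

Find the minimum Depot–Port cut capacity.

Augment Depot→A→C→Port: bottleneck 4, flow now 4.
Augment Depot→B→C→Port: bottleneck 1, flow now 5.
Augment Depot→B→E→Port: bottleneck 5, flow now 10.
No augmenting path remains; maximum flow = 10.
By max-flow min-cut, the minimum cut capacity equals the max flow.
In the residual graph, reachable from Depot: {Depot}.
Min-cut edges: Depot→A (4), Depot→B (6); capacity 4 + 6 = 10.

10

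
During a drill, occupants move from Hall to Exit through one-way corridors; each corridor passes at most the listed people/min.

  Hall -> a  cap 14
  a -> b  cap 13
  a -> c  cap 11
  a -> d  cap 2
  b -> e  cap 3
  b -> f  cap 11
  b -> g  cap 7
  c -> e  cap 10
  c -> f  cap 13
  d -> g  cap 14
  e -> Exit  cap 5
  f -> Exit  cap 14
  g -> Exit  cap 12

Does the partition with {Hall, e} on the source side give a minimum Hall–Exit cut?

No — its capacity is 19, but the minimum cut has capacity 14.

Given cut capacity: 14 + 5 = 19.
Augment Hall→a→b→e→Exit: bottleneck 3, flow now 3.
Augment Hall→a→b→f→Exit: bottleneck 10, flow now 13.
Augment Hall→a→c→e→Exit: bottleneck 1, flow now 14.
No augmenting path remains; maximum flow = 14.
In the residual graph, reachable from Hall: {Hall}.
Min-cut edges: Hall→a (14); capacity 14 = 14.
Cut capacity 19 exceeds the max flow 14, so it is not minimum.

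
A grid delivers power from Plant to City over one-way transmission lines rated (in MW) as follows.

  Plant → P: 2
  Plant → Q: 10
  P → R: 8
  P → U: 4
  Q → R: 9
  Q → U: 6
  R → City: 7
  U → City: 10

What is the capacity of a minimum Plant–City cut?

Augment Plant→P→R→City: bottleneck 2, flow now 2.
Augment Plant→Q→R→City: bottleneck 5, flow now 7.
Augment Plant→Q→U→City: bottleneck 5, flow now 12.
No augmenting path remains; maximum flow = 12.
By max-flow min-cut, the minimum cut capacity equals the max flow.
In the residual graph, reachable from Plant: {Plant}.
Min-cut edges: Plant→P (2), Plant→Q (10); capacity 2 + 10 = 12.

12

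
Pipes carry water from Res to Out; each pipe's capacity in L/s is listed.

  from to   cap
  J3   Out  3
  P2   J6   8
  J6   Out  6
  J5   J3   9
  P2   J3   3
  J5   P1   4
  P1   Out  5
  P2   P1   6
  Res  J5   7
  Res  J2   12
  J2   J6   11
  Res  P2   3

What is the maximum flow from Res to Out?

14

Augment Res→J5→J3→Out: bottleneck 3, flow now 3.
Augment Res→J5→P1→Out: bottleneck 4, flow now 7.
Augment Res→P2→J6→Out: bottleneck 3, flow now 10.
Augment Res→J2→J6→Out: bottleneck 3, flow now 13.
Augment Res→J2→J6→P2→P1→Out: bottleneck 1, flow now 14. (uses reverse residual edge)
No augmenting path remains; maximum flow = 14.
In the residual graph, reachable from Res: {Res, J5, P2, J2, J6, J3, P1}.
Min-cut edges: J6→Out (6), J3→Out (3), P1→Out (5); capacity 6 + 3 + 5 = 14.
This cut is saturated, so no flow can exceed 14.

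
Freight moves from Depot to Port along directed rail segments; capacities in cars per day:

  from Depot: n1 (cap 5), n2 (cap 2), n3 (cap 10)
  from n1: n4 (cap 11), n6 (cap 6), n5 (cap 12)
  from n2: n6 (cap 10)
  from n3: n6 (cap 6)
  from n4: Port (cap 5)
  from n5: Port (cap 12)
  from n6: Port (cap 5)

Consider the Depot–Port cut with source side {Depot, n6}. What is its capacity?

22

Edges leaving {Depot, n6}: Depot→n1 (5), Depot→n2 (2), Depot→n3 (10), n6→Port (5).
Cut capacity = 5 + 2 + 10 + 5 = 22.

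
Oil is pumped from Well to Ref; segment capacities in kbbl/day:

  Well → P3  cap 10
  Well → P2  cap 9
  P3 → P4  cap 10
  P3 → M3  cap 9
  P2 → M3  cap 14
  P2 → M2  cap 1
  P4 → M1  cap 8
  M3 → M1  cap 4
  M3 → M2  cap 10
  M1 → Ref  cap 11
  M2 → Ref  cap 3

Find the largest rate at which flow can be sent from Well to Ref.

Augment Well→P2→M2→Ref: bottleneck 1, flow now 1.
Augment Well→P3→P4→M1→Ref: bottleneck 8, flow now 9.
Augment Well→P3→M3→M1→Ref: bottleneck 2, flow now 11.
Augment Well→P2→M3→M1→Ref: bottleneck 1, flow now 12.
Augment Well→P2→M3→M2→Ref: bottleneck 2, flow now 14.
No augmenting path remains; maximum flow = 14.
In the residual graph, reachable from Well: {Well, P3, P2, P4, M3, M1, M2}.
Min-cut edges: M1→Ref (11), M2→Ref (3); capacity 11 + 3 = 14.
This cut is saturated, so no flow can exceed 14.

14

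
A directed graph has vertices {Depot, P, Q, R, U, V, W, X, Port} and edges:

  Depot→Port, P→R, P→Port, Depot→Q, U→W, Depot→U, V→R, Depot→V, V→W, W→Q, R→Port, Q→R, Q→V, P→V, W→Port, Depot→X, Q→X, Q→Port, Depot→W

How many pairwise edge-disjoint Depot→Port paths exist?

4

Assign every edge capacity 1; by Menger, the answer equals the max flow.
Path Depot→Port (+1); total 1.
Path Depot→Q→Port (+1); total 2.
Path Depot→W→Port (+1); total 3.
Path Depot→V→R→Port (+1); total 4.
No residual Depot→Port path; max flow = 4.
Certifying cut of size 4: {Depot→Port, Q→Port, R→Port, W→Port}.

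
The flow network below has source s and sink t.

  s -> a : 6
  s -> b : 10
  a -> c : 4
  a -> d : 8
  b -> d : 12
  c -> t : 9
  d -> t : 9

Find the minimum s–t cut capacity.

13

Augment s→a→c→t: bottleneck 4, flow now 4.
Augment s→a→d→t: bottleneck 2, flow now 6.
Augment s→b→d→t: bottleneck 7, flow now 13.
No augmenting path remains; maximum flow = 13.
By max-flow min-cut, the minimum cut capacity equals the max flow.
In the residual graph, reachable from s: {s, a, b, d}.
Min-cut edges: a→c (4), d→t (9); capacity 4 + 9 = 13.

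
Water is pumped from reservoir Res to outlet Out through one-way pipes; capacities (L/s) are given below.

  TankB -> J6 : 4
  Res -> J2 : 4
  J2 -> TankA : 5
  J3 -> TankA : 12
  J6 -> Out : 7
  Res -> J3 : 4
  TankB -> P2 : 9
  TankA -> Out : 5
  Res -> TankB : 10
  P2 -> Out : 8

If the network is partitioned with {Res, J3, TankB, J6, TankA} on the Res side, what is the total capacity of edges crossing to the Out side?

Edges leaving {Res, J3, TankB, J6, TankA}: Res→J2 (4), TankB→P2 (9), J6→Out (7), TankA→Out (5).
Cut capacity = 4 + 9 + 7 + 5 = 25.

25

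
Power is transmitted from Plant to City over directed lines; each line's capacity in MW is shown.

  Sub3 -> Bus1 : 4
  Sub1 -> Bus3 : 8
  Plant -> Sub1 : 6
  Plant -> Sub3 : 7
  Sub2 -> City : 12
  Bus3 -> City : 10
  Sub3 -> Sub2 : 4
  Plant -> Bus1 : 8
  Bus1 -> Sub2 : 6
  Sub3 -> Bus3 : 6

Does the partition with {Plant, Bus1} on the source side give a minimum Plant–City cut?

Yes — it is a minimum cut (capacity 19).

Given cut capacity: 7 + 6 + 6 = 19.
Augment Plant→Bus1→Sub2→City: bottleneck 6, flow now 6.
Augment Plant→Sub3→Bus3→City: bottleneck 6, flow now 12.
Augment Plant→Sub3→Sub2→City: bottleneck 1, flow now 13.
Augment Plant→Sub1→Bus3→City: bottleneck 4, flow now 17.
Augment Plant→Sub1→Bus3→Sub3→Sub2→City: bottleneck 2, flow now 19. (uses reverse residual edge)
No augmenting path remains; maximum flow = 19.
Cut capacity 19 equals the max flow, so it is a minimum cut.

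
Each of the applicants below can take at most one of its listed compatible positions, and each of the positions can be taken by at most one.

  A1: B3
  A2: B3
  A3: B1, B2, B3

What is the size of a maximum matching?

2

Unit-capacity flow: source→left, listed edges, right→sink; max matching = max flow.
Augmenting path A1→B3 (+1); matched 1.
Augmenting path A3→B1 (+1); matched 2.
No augmenting path remains; maximum matching = 2.
König certificate: {A3, B3} is a vertex cover of size 2 (every listed pair touches it), so no matching can be larger.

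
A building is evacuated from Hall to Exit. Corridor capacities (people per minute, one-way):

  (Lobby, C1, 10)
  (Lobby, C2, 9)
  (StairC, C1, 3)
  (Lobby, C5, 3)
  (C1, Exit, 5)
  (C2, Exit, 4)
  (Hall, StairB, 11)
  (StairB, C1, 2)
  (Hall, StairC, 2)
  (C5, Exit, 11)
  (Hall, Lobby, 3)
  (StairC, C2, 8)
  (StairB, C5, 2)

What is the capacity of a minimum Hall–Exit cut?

Augment Hall→StairC→C2→Exit: bottleneck 2, flow now 2.
Augment Hall→Lobby→C2→Exit: bottleneck 2, flow now 4.
Augment Hall→Lobby→C1→Exit: bottleneck 1, flow now 5.
Augment Hall→StairB→C1→Exit: bottleneck 2, flow now 7.
Augment Hall→StairB→C5→Exit: bottleneck 2, flow now 9.
No augmenting path remains; maximum flow = 9.
By max-flow min-cut, the minimum cut capacity equals the max flow.
In the residual graph, reachable from Hall: {Hall, StairB}.
Min-cut edges: Hall→StairC (2), Hall→Lobby (3), StairB→C1 (2), StairB→C5 (2); capacity 2 + 3 + 2 + 2 = 9.

9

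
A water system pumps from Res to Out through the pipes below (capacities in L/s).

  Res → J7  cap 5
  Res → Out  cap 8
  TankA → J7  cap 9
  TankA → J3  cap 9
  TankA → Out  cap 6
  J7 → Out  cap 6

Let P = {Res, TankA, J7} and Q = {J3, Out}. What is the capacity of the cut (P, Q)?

Edges leaving {Res, TankA, J7}: Res→Out (8), TankA→J3 (9), TankA→Out (6), J7→Out (6).
Cut capacity = 8 + 9 + 6 + 6 = 29.

29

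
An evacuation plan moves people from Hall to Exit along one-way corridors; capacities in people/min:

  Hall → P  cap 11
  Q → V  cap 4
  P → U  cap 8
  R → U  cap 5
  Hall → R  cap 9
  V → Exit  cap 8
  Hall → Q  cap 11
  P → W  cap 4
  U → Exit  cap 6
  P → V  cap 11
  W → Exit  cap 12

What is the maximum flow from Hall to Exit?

18

Augment Hall→P→U→Exit: bottleneck 6, flow now 6.
Augment Hall→P→V→Exit: bottleneck 5, flow now 11.
Augment Hall→Q→V→Exit: bottleneck 3, flow now 14.
Augment Hall→Q→V→P→W→Exit: bottleneck 1, flow now 15. (uses reverse residual edge)
Augment Hall→R→U→P→W→Exit: bottleneck 3, flow now 18. (uses reverse residual edge)
No augmenting path remains; maximum flow = 18.
In the residual graph, reachable from Hall: {Hall, P, Q, R, U, V}.
Min-cut edges: P→W (4), U→Exit (6), V→Exit (8); capacity 4 + 6 + 8 = 18.
This cut is saturated, so no flow can exceed 18.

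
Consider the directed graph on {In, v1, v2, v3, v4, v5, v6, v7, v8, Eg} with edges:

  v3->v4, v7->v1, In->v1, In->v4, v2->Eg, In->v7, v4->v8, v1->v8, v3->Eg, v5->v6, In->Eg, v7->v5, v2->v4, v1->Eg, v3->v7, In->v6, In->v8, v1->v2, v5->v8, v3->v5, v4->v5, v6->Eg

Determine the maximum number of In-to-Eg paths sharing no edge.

4

Assign every edge capacity 1; by Menger, the answer equals the max flow.
Path In→Eg (+1); total 1.
Path In→v1→Eg (+1); total 2.
Path In→v6→Eg (+1); total 3.
Path In→v7→v1→v2→Eg (+1); total 4.
No residual In→Eg path; max flow = 4.
Certifying cut of size 4: {In→Eg, In→v1, In→v7, v6→Eg}.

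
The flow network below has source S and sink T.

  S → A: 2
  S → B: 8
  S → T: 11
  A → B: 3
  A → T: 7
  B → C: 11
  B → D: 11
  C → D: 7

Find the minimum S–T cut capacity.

13

Augment S→T: bottleneck 11, flow now 11.
Augment S→A→T: bottleneck 2, flow now 13.
No augmenting path remains; maximum flow = 13.
By max-flow min-cut, the minimum cut capacity equals the max flow.
In the residual graph, reachable from S: {S, B, C, D}.
Min-cut edges: S→A (2), S→T (11); capacity 2 + 11 = 13.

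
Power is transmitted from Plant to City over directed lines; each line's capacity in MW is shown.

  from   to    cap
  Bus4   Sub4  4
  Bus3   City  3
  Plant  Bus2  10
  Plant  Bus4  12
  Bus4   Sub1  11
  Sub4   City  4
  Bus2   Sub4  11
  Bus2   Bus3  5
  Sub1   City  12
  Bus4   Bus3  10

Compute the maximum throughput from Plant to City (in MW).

Augment Plant→Bus2→Sub4→City: bottleneck 4, flow now 4.
Augment Plant→Bus2→Bus3→City: bottleneck 3, flow now 7.
Augment Plant→Bus4→Sub1→City: bottleneck 11, flow now 18.
No augmenting path remains; maximum flow = 18.
In the residual graph, reachable from Plant: {Plant, Bus2, Bus4, Sub4, Bus3}.
Min-cut edges: Bus4→Sub1 (11), Sub4→City (4), Bus3→City (3); capacity 11 + 4 + 3 = 18.
This cut is saturated, so no flow can exceed 18.

18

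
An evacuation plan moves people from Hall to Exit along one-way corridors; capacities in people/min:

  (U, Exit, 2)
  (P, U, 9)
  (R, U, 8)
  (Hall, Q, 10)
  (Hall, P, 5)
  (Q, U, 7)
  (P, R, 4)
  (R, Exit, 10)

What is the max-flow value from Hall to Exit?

Augment Hall→P→R→Exit: bottleneck 4, flow now 4.
Augment Hall→P→U→Exit: bottleneck 1, flow now 5.
Augment Hall→Q→U→Exit: bottleneck 1, flow now 6.
No augmenting path remains; maximum flow = 6.
In the residual graph, reachable from Hall: {Hall, P, Q, U}.
Min-cut edges: P→R (4), U→Exit (2); capacity 4 + 2 = 6.
This cut is saturated, so no flow can exceed 6.

6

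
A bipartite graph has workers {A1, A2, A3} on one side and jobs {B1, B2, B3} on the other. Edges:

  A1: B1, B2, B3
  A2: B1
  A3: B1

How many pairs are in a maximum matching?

2

Unit-capacity flow: source→left, listed edges, right→sink; max matching = max flow.
Augmenting path A1→B1 (+1); matched 1.
Augmenting path A2→B1→A1→B2 (+1); matched 2.
No augmenting path remains; maximum matching = 2.
König certificate: {A1, B1} is a vertex cover of size 2 (every listed pair touches it), so no matching can be larger.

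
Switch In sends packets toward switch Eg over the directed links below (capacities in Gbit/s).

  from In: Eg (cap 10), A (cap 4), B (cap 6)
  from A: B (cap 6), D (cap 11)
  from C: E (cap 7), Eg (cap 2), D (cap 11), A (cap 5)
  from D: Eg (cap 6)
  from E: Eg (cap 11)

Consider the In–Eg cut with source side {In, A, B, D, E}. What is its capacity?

27

Edges leaving {In, A, B, D, E}: In→Eg (10), D→Eg (6), E→Eg (11).
Cut capacity = 10 + 6 + 11 = 27.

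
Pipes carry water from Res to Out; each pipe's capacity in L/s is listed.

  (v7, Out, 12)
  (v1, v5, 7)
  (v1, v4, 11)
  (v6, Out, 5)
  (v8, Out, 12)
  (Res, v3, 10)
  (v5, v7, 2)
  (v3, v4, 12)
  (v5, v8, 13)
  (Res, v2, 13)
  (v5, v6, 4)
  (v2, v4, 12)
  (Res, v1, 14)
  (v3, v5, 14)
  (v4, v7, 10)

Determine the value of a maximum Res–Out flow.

Augment Res→v1→v4→v7→Out: bottleneck 10, flow now 10.
Augment Res→v1→v5→v6→Out: bottleneck 4, flow now 14.
Augment Res→v3→v5→v7→Out: bottleneck 2, flow now 16.
Augment Res→v3→v5→v8→Out: bottleneck 8, flow now 24.
Augment Res→v2→v4→v1→v5→v8→Out: bottleneck 3, flow now 27. (uses reverse residual edge)
No augmenting path remains; maximum flow = 27.
In the residual graph, reachable from Res: {Res, v1, v2, v4}.
Min-cut edges: Res→v3 (10), v1→v5 (7), v4→v7 (10); capacity 10 + 7 + 10 = 27.
This cut is saturated, so no flow can exceed 27.

27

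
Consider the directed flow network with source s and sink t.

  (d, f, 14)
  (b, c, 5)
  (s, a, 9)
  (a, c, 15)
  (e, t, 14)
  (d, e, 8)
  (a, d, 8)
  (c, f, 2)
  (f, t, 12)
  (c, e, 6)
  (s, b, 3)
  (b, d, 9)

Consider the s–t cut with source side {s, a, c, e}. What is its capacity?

Edges leaving {s, a, c, e}: s→b (3), a→d (8), c→f (2), e→t (14).
Cut capacity = 3 + 8 + 2 + 14 = 27.

27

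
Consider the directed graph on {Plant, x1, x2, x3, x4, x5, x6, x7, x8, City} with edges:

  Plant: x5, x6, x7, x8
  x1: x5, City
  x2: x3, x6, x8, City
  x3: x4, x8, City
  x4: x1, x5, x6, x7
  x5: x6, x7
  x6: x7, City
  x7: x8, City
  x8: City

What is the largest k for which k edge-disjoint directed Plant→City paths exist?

3

Assign every edge capacity 1; by Menger, the answer equals the max flow.
Path Plant→x6→City (+1); total 1.
Path Plant→x7→City (+1); total 2.
Path Plant→x8→City (+1); total 3.
No residual Plant→City path; max flow = 3.
Certifying cut of size 3: {x6→City, x7→City, x8→City}.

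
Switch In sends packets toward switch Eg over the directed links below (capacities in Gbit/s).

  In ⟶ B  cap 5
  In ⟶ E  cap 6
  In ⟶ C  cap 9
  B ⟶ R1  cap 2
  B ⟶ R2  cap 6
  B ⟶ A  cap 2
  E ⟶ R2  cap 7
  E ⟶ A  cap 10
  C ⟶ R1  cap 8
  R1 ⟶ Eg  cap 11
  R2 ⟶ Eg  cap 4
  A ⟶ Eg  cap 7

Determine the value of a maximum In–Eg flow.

19

Augment In→B→R1→Eg: bottleneck 2, flow now 2.
Augment In→B→R2→Eg: bottleneck 3, flow now 5.
Augment In→E→R2→Eg: bottleneck 1, flow now 6.
Augment In→E→A→Eg: bottleneck 5, flow now 11.
Augment In→C→R1→Eg: bottleneck 8, flow now 19.
No augmenting path remains; maximum flow = 19.
In the residual graph, reachable from In: {In, C}.
Min-cut edges: In→B (5), In→E (6), C→R1 (8); capacity 5 + 6 + 8 = 19.
This cut is saturated, so no flow can exceed 19.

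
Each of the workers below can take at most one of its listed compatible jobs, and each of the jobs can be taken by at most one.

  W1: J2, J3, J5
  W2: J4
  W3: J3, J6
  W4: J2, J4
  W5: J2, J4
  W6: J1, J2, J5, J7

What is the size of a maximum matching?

Unit-capacity flow: source→left, listed edges, right→sink; max matching = max flow.
Augmenting path W1→J2 (+1); matched 1.
Augmenting path W2→J4 (+1); matched 2.
Augmenting path W3→J3 (+1); matched 3.
Augmenting path W6→J1 (+1); matched 4.
Augmenting path W4→J2→W1→J5 (+1); matched 5.
No augmenting path remains; maximum matching = 5.
König certificate: {W1, W3, W6, J2, J4} is a vertex cover of size 5 (every listed pair touches it), so no matching can be larger.

5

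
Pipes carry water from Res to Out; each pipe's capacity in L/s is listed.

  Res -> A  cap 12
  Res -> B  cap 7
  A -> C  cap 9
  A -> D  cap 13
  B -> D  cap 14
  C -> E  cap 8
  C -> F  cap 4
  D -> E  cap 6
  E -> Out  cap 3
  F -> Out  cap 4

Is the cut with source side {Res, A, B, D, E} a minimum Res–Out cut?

No — its capacity is 12, but the minimum cut has capacity 7.

Given cut capacity: 9 + 3 = 12.
Augment Res→A→C→E→Out: bottleneck 3, flow now 3.
Augment Res→A→C→F→Out: bottleneck 4, flow now 7.
No augmenting path remains; maximum flow = 7.
In the residual graph, reachable from Res: {Res, A, B, C, D, E}.
Min-cut edges: C→F (4), E→Out (3); capacity 4 + 3 = 7.
Cut capacity 12 exceeds the max flow 7, so it is not minimum.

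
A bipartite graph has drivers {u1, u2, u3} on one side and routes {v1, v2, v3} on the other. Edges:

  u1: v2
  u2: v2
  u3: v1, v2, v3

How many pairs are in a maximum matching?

Unit-capacity flow: source→left, listed edges, right→sink; max matching = max flow.
Augmenting path u1→v2 (+1); matched 1.
Augmenting path u3→v1 (+1); matched 2.
No augmenting path remains; maximum matching = 2.
König certificate: {u3, v2} is a vertex cover of size 2 (every listed pair touches it), so no matching can be larger.

2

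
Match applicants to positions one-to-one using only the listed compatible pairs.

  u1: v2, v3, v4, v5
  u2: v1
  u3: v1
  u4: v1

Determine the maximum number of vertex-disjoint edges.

Unit-capacity flow: source→left, listed edges, right→sink; max matching = max flow.
Augmenting path u1→v2 (+1); matched 1.
Augmenting path u2→v1 (+1); matched 2.
No augmenting path remains; maximum matching = 2.
König certificate: {u1, v1} is a vertex cover of size 2 (every listed pair touches it), so no matching can be larger.

2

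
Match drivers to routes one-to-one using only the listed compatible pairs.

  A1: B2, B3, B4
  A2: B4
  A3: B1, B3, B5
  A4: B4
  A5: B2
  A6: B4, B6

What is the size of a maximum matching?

5

Unit-capacity flow: source→left, listed edges, right→sink; max matching = max flow.
Augmenting path A1→B2 (+1); matched 1.
Augmenting path A2→B4 (+1); matched 2.
Augmenting path A3→B1 (+1); matched 3.
Augmenting path A6→B6 (+1); matched 4.
Augmenting path A5→B2→A1→B3 (+1); matched 5.
No augmenting path remains; maximum matching = 5.
König certificate: {A1, A3, A5, A6, B4} is a vertex cover of size 5 (every listed pair touches it), so no matching can be larger.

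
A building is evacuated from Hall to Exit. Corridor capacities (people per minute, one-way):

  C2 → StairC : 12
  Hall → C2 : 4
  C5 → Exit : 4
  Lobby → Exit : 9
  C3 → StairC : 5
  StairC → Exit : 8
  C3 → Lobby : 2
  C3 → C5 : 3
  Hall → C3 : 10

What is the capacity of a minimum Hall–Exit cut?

Augment Hall→C3→Lobby→Exit: bottleneck 2, flow now 2.
Augment Hall→C3→StairC→Exit: bottleneck 5, flow now 7.
Augment Hall→C3→C5→Exit: bottleneck 3, flow now 10.
Augment Hall→C2→StairC→Exit: bottleneck 3, flow now 13.
No augmenting path remains; maximum flow = 13.
By max-flow min-cut, the minimum cut capacity equals the max flow.
In the residual graph, reachable from Hall: {Hall, C3, C2, StairC}.
Min-cut edges: C3→Lobby (2), C3→C5 (3), StairC→Exit (8); capacity 2 + 3 + 8 = 13.

13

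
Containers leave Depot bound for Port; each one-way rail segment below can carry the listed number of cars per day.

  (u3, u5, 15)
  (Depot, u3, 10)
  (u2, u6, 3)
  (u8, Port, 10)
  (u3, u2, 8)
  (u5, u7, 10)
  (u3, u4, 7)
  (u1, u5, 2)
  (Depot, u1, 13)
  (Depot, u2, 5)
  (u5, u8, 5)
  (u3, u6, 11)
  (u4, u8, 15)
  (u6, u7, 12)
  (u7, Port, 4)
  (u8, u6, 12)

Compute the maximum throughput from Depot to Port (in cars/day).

14

Augment Depot→u1→u5→u7→Port: bottleneck 2, flow now 2.
Augment Depot→u2→u6→u7→Port: bottleneck 2, flow now 4.
Augment Depot→u3→u4→u8→Port: bottleneck 7, flow now 11.
Augment Depot→u3→u5→u8→Port: bottleneck 3, flow now 14.
No augmenting path remains; maximum flow = 14.
In the residual graph, reachable from Depot: {Depot, u1, u2, u3, u4, u5, u6, u7, u8}.
Min-cut edges: u7→Port (4), u8→Port (10); capacity 4 + 10 = 14.
This cut is saturated, so no flow can exceed 14.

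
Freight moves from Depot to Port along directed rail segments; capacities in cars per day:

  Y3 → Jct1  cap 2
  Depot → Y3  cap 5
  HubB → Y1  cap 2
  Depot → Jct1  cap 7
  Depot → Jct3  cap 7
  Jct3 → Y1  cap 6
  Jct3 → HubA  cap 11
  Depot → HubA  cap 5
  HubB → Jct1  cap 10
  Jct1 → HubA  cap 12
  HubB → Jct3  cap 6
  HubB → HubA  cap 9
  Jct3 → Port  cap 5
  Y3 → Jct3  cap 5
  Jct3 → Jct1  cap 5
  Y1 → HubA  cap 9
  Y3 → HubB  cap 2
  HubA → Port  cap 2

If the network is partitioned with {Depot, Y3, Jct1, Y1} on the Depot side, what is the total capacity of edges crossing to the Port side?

Edges leaving {Depot, Y3, Jct1, Y1}: Depot→Jct3 (7), Depot→HubA (5), Y3→HubB (2), Y3→Jct3 (5), Jct1→HubA (12), Y1→HubA (9).
Cut capacity = 7 + 5 + 2 + 5 + 12 + 9 = 40.

40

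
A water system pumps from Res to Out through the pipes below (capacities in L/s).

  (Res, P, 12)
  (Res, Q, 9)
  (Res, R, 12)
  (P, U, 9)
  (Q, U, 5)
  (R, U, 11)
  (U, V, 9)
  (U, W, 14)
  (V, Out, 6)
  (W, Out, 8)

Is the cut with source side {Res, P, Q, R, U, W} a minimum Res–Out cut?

Given cut capacity: 9 + 8 = 17.
Augment Res→P→U→V→Out: bottleneck 6, flow now 6.
Augment Res→P→U→W→Out: bottleneck 3, flow now 9.
Augment Res→Q→U→W→Out: bottleneck 5, flow now 14.
No augmenting path remains; maximum flow = 14.
In the residual graph, reachable from Res: {Res, P, Q, R, U, V, W}.
Min-cut edges: V→Out (6), W→Out (8); capacity 6 + 8 = 14.
Cut capacity 17 exceeds the max flow 14, so it is not minimum.

No — its capacity is 17, but the minimum cut has capacity 14.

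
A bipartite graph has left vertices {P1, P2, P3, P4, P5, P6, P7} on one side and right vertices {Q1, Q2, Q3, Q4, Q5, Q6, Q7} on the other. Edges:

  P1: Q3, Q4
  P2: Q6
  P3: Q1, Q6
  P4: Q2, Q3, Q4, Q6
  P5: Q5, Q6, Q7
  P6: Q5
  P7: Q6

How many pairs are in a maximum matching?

6

Unit-capacity flow: source→left, listed edges, right→sink; max matching = max flow.
Augmenting path P1→Q3 (+1); matched 1.
Augmenting path P2→Q6 (+1); matched 2.
Augmenting path P3→Q1 (+1); matched 3.
Augmenting path P4→Q2 (+1); matched 4.
Augmenting path P5→Q5 (+1); matched 5.
Augmenting path P6→Q5→P5→Q7 (+1); matched 6.
No augmenting path remains; maximum matching = 6.
König certificate: {P1, P3, P4, P5, P6, Q6} is a vertex cover of size 6 (every listed pair touches it), so no matching can be larger.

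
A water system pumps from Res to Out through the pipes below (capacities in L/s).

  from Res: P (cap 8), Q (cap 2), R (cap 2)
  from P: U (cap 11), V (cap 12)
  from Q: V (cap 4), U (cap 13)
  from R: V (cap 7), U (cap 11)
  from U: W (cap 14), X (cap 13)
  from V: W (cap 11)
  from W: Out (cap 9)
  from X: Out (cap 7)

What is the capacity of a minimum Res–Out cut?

Augment Res→P→U→W→Out: bottleneck 8, flow now 8.
Augment Res→Q→U→W→Out: bottleneck 1, flow now 9.
Augment Res→Q→U→X→Out: bottleneck 1, flow now 10.
Augment Res→R→U→X→Out: bottleneck 2, flow now 12.
No augmenting path remains; maximum flow = 12.
By max-flow min-cut, the minimum cut capacity equals the max flow.
In the residual graph, reachable from Res: {Res}.
Min-cut edges: Res→P (8), Res→Q (2), Res→R (2); capacity 8 + 2 + 2 = 12.

12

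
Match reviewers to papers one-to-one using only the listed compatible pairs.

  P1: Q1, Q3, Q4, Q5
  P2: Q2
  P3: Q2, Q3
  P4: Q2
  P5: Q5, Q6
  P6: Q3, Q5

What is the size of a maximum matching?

5

Unit-capacity flow: source→left, listed edges, right→sink; max matching = max flow.
Augmenting path P1→Q1 (+1); matched 1.
Augmenting path P2→Q2 (+1); matched 2.
Augmenting path P3→Q3 (+1); matched 3.
Augmenting path P5→Q5 (+1); matched 4.
Augmenting path P6→Q5→P5→Q6 (+1); matched 5.
No augmenting path remains; maximum matching = 5.
König certificate: {P1, P3, P5, P6, Q2} is a vertex cover of size 5 (every listed pair touches it), so no matching can be larger.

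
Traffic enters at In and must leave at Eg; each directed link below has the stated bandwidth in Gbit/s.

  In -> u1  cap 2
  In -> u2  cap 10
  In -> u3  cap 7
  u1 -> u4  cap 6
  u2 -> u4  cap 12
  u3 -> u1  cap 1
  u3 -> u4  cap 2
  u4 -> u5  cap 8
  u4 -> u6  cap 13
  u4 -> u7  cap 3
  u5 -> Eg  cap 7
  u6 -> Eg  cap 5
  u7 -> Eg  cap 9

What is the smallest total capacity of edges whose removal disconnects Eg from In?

15

Augment In→u1→u4→u5→Eg: bottleneck 2, flow now 2.
Augment In→u2→u4→u5→Eg: bottleneck 5, flow now 7.
Augment In→u2→u4→u6→Eg: bottleneck 5, flow now 12.
Augment In→u3→u4→u7→Eg: bottleneck 2, flow now 14.
Augment In→u3→u1→u4→u7→Eg: bottleneck 1, flow now 15.
No augmenting path remains; maximum flow = 15.
By max-flow min-cut, the minimum cut capacity equals the max flow.
In the residual graph, reachable from In: {In, u3}.
Min-cut edges: In→u1 (2), In→u2 (10), u3→u1 (1), u3→u4 (2); capacity 2 + 10 + 1 + 2 = 15.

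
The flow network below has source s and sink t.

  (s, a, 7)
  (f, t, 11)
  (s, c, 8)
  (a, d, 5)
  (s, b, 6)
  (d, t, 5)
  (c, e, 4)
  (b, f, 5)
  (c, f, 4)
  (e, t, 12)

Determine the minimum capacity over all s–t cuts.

Augment s→a→d→t: bottleneck 5, flow now 5.
Augment s→b→f→t: bottleneck 5, flow now 10.
Augment s→c→e→t: bottleneck 4, flow now 14.
Augment s→c→f→t: bottleneck 4, flow now 18.
No augmenting path remains; maximum flow = 18.
By max-flow min-cut, the minimum cut capacity equals the max flow.
In the residual graph, reachable from s: {s, a, b}.
Min-cut edges: s→c (8), a→d (5), b→f (5); capacity 8 + 5 + 5 = 18.

18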